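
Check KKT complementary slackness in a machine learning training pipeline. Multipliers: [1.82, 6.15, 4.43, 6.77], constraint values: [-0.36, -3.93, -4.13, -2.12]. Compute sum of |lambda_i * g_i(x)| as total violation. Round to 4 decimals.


KKT complementary slackness check:
lambda_1 * g_1 = 1.82 * -0.36 = -0.6552
lambda_2 * g_2 = 6.15 * -3.93 = -24.1695
lambda_3 * g_3 = 4.43 * -4.13 = -18.2959
lambda_4 * g_4 = 6.77 * -2.12 = -14.3524
Total violation = 0.6552 + 24.1695 + 18.2959 + 14.3524 = 57.473


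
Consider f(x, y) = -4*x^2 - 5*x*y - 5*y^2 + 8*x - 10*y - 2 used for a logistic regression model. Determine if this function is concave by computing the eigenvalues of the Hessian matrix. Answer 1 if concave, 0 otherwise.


The Hessian of f(x,y) = -4*x^2 - 5*x*y - 5*y^2 + 8*x - 10*y - 2 is:
H = [[-8, -5], [-5, -10]]
Trace = -8 - 10 = -18
Determinant = -8*-10 - (-5)^2 = 55
Discriminant = (-18)^2 - 4*55 = 104.0
Eigenvalues: lambda_1 = -14.099, lambda_2 = -3.901
The function is concave.

1


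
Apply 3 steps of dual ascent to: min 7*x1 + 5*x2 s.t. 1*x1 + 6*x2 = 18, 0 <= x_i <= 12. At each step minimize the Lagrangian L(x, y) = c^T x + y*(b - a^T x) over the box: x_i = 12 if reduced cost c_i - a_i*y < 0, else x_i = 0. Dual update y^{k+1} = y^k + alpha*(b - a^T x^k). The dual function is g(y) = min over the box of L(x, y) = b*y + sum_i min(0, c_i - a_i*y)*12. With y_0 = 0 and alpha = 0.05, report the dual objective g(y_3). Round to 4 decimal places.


Dual ascent for LP: min 7*x1 + 5*x2, 1*x1 + 6*x2 = 18, 0 <= x_i <= 12
Step 1: y^k = 0.0, reduced costs: (7.0, 5.0)
  x^k = (0.0, 0.0), subgradient = b - a^T x = 18.0
  y^{k+1} = 0.0 + 0.05*18.0 = 0.9
Step 2: y^k = 0.9, reduced costs: (6.1, -0.4)
  x^k = (0.0, 12.0), subgradient = b - a^T x = -54.0
  y^{k+1} = 0.9 + 0.05*-54.0 = -1.8
Step 3: y^k = -1.8, reduced costs: (8.8, 15.8)
  x^k = (0.0, 0.0), subgradient = b - a^T x = 18.0
  y^{k+1} = -1.8 + 0.05*18.0 = -0.9
Dual objective at y_3 = -0.9: reduced costs (7.9, 10.4), box minimizer x = (0.0, 0.0)
g(y_3) = b*y + (c1 - a1*y)*x1 + (c2 - a2*y)*x2 = 18*(-0.9) + 7.9*0.0 + 10.4*0.0 = -16.2 + 0.0 + 0.0 = -16.2


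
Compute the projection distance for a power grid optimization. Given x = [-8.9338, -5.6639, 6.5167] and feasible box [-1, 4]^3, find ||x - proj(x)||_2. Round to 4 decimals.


Project each component onto [-1, 4].
clip(-8.9338) = -1.0, clip(-5.6639) = -1.0, clip(6.5167) = 4.0
Projection = [-1.0, -1.0, 4.0]
Squared diffs: [62.9452, 21.752, 6.3338]
Distance = sqrt(91.031) = 9.541


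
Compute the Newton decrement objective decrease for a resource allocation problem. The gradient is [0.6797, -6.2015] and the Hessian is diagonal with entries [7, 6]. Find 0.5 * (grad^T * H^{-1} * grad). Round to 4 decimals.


Step 1: H is diagonal, so H^(-1) * g = [0.0971, -1.0336].
Step 2: g^T H^(-1) g = sum_i g_i^2 / H_ii
  = (0.6797)^2/7 + (-6.2015)^2/6
  = 0.066 + 6.4098 = 6.4758
Step 3: Objective decrease = 0.5 * g^T H^(-1) g = 3.2379


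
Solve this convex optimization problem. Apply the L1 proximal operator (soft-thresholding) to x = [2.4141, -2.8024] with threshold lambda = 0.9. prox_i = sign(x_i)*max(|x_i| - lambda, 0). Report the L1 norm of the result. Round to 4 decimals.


Soft-thresholding with lambda = 0.9:
prox(2.4141) = sign(2.4141)*max(|2.4141| - 0.9, 0) = 1.5141
prox(-2.8024) = sign(-2.8024)*max(|-2.8024| - 0.9, 0) = -1.9024
prox(x) = [1.5141, -1.9024]
||prox(x)||_1 = 1.5141 + 1.9024 = 3.4165


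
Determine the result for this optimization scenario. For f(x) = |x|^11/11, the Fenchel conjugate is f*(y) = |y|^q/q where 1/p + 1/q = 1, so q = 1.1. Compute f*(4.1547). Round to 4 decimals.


The conjugate exponent q satisfies 1/p + 1/q = 1.
p = 11, so q = 11/(11 - 1) = 1.1
|y|^q = 4.1547^1.1 = 4.7906
f*(4.1547) = 4.7906 / 1.1 = 4.3551


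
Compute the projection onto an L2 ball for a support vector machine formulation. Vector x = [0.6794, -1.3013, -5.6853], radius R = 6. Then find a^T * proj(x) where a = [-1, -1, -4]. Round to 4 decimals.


Step 1: Compute ||x|| (intermediates to 6 decimals).
||x|| = sqrt(0.6794^2 + (-1.3013)^2 + (-5.6853)^2) = 5.871763
Step 2: Project.
Since ||x|| <= R, proj = x (no scaling needed).
proj(x) = [0.6794, -1.3013, -5.6853]
Step 3: Dot product.
a^T * proj(x) = -1*0.6794 - 1*(-1.3013) - 4*(-5.6853) = 23.3631


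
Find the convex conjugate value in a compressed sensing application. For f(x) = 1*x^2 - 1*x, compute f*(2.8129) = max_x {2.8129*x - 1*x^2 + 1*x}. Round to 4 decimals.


f*(y) = sup_x {y*x - a*x^2 - b*x} = sup_x {(y-b)*x - a*x^2}
FOC: (y - b) - 2a*x = 0 => x* = (y - b)/(2a)
x* = (2.8129 + 1)/(2*1) = 1.9065
f*(2.8129) = (y-b)^2/(4a) = (2.8129 + 1)^2/(4*1)
= 14.5382/4 = 3.6346


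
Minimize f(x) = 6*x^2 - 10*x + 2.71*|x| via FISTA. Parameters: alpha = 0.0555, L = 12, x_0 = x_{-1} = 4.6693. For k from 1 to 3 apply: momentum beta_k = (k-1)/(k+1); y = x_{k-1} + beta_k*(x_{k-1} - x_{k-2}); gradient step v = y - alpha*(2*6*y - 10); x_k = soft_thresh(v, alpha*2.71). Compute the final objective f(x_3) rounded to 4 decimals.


FISTA on f(x) = 6*x^2 - 10*x + 2.71*|x|
L = 12, alpha = 0.0555
Iteration 1: beta = 0.0, y = 4.6693 + 0.0*(4.6693 - 4.6693) = 4.6693
  grad(y) = 46.0316, v = y - alpha*grad = 2.1145
  prox(v) = soft_thresh(2.1145, 0.1504) = 1.9641
Iteration 2: beta = 0.3333, y = 1.9641 + 0.3333*(1.9641 - 4.6693) = 1.0624
  grad(y) = 2.7491, v = y - alpha*grad = 0.9098
  prox(v) = soft_thresh(0.9098, 0.1504) = 0.7594
Iteration 3: beta = 0.5, y = 0.7594 + 0.5*(0.7594 - 1.9641) = 0.1571
  grad(y) = -8.1149, v = y - alpha*grad = 0.6075
  prox(v) = soft_thresh(0.6075, 0.1504) = 0.4571
f(x_3) = 6*0.4571^2 - 10*0.4571 + 2.71*|0.4571| = -2.0786


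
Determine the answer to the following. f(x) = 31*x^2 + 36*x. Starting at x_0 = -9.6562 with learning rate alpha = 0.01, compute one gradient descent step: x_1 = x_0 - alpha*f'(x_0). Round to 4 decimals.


We compute the gradient at x_0 and apply the update.
f'(x) = 62*x + 36
f'(-9.6562) = 62*-9.6562 + 36 = -562.6844
x_1 = -9.6562 - 0.01*-562.6844 = -4.0294


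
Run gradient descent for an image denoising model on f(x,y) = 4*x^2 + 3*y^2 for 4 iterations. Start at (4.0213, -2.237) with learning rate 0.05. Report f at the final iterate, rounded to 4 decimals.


Gradient descent on f(x,y) = 4*x^2 + 3*y^2.
Starting point: (4.0213, -2.237), alpha = 0.05
Step 1: grad_x = 2*4*4.0213 = 32.1704, grad_y = 2*3*-2.237 = -13.422
  x_1 = 4.0213 - 0.05*32.1704 = 2.4128
  y_1 = -2.237 - 0.05*-13.422 = -1.5659
Step 2: grad_x = 2*4*2.4128 = 19.3022, grad_y = 2*3*-1.5659 = -9.3954
  x_2 = 2.4128 - 0.05*19.3022 = 1.4477
  y_2 = -1.5659 - 0.05*-9.3954 = -1.0961
Step 3: grad_x = 2*4*1.4477 = 11.5813, grad_y = 2*3*-1.0961 = -6.5768
  x_3 = 1.4477 - 0.05*11.5813 = 0.8686
  y_3 = -1.0961 - 0.05*-6.5768 = -0.7673
Step 4: grad_x = 2*4*0.8686 = 6.9488, grad_y = 2*3*-0.7673 = -4.6037
  x_4 = 0.8686 - 0.05*6.9488 = 0.5212
  y_4 = -0.7673 - 0.05*-4.6037 = -0.5371
f(0.5212, -0.5371) = 4*0.5212^2 + 3*(-0.5371)^2 = 1.9519


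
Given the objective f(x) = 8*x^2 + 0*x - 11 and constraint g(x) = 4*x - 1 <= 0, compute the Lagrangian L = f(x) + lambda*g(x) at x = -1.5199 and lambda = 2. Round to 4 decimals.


Step 1: Evaluate f(x).
f(-1.5199) = 8*(-1.5199)^2 + 0*(-1.5199) - 11 = 7.4808
Step 2: Evaluate g(x).
g(-1.5199) = 4*-1.5199 - 1 = -7.0796
Step 3: Compute Lagrangian.
L = 7.4808 + 2*-7.0796 = -6.6784


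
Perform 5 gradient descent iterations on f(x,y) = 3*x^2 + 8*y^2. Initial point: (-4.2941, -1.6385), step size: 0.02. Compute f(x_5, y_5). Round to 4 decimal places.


Gradient descent on f(x,y) = 3*x^2 + 8*y^2.
Starting point: (-4.2941, -1.6385), alpha = 0.02
Step 1: grad_x = 2*3*-4.2941 = -25.7646, grad_y = 2*8*-1.6385 = -26.216
  x_1 = -4.2941 - 0.02*-25.7646 = -3.7788
  y_1 = -1.6385 - 0.02*-26.216 = -1.1142
Step 2: grad_x = 2*3*-3.7788 = -22.6728, grad_y = 2*8*-1.1142 = -17.8269
  x_2 = -3.7788 - 0.02*-22.6728 = -3.3254
  y_2 = -1.1142 - 0.02*-17.8269 = -0.7576
Step 3: grad_x = 2*3*-3.3254 = -19.9521, grad_y = 2*8*-0.7576 = -12.1223
  x_3 = -3.3254 - 0.02*-19.9521 = -2.9263
  y_3 = -0.7576 - 0.02*-12.1223 = -0.5152
Step 4: grad_x = 2*3*-2.9263 = -17.5579, grad_y = 2*8*-0.5152 = -8.2431
  x_4 = -2.9263 - 0.02*-17.5579 = -2.5752
  y_4 = -0.5152 - 0.02*-8.2431 = -0.3503
Step 5: grad_x = 2*3*-2.5752 = -15.4509, grad_y = 2*8*-0.3503 = -5.6053
  x_5 = -2.5752 - 0.02*-15.4509 = -2.2661
  y_5 = -0.3503 - 0.02*-5.6053 = -0.2382
f(-2.2661, -0.2382) = 3*(-2.2661)^2 + 8*(-0.2382)^2 = 15.8601


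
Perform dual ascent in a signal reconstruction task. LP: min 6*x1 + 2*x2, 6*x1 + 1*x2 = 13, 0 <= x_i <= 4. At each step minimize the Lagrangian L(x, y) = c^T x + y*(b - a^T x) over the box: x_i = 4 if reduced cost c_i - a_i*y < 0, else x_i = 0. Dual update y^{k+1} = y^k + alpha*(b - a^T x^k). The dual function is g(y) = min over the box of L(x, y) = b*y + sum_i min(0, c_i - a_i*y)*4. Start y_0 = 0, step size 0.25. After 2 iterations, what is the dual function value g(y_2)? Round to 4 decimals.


Dual ascent for LP: min 6*x1 + 2*x2, 6*x1 + 1*x2 = 13, 0 <= x_i <= 4
Step 1: y^k = 0.0, reduced costs: (6.0, 2.0)
  x^k = (0.0, 0.0), subgradient = b - a^T x = 13.0
  y^{k+1} = 0.0 + 0.25*13.0 = 3.25
Step 2: y^k = 3.25, reduced costs: (-13.5, -1.25)
  x^k = (4.0, 4.0), subgradient = b - a^T x = -15.0
  y^{k+1} = 3.25 + 0.25*-15.0 = -0.5
Dual objective at y_2 = -0.5: reduced costs (9.0, 2.5), box minimizer x = (0.0, 0.0)
g(y_2) = b*y + (c1 - a1*y)*x1 + (c2 - a2*y)*x2 = 13*(-0.5) + 9.0*0.0 + 2.5*0.0 = -6.5 + 0.0 + 0.0 = -6.5


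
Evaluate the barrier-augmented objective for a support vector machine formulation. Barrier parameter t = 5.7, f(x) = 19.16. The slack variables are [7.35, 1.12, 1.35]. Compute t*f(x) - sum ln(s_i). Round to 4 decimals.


Step 1: Compute log-barrier.
ln values: [1.9947, 0.1133, 0.3001]
phi = -(1.9947 + 0.1133 + 0.3001) = -2.4081
Step 2: Compute augmented objective.
t*f(x) = 5.7*19.16 = 109.212
Total = 109.212 - 2.4081 = 106.8039


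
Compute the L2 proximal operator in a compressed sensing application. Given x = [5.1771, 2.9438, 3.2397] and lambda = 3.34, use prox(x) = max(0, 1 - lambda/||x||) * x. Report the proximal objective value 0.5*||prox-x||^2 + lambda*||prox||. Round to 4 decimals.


Step 1: Compute ||x||.
||x|| = 6.7797
Step 2: Compute scaling factor.
scale = max(0, 1 - 3.34/6.7797) = 0.5074
Step 3: prox(x) = [2.6266, 1.4935, 1.6437]
||prox(x)|| = 3.4397
Step 4: Proximal objective.
0.5*||prox-x||^2 = 5.5778
lambda*||prox|| = 11.4886
Total = 17.0663


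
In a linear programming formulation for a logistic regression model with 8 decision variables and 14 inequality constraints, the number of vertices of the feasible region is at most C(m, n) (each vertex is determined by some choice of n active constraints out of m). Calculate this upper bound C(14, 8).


Each vertex corresponds to some choice of n active constraints out of m, so the number of vertices is at most C(m, n) = m! / (n!(m-n)!).
m = 14, n = 8
Numerator: 14 * 13 * 12 * 11 * 10 * 9 * 8 * 7
Denominator: 8! = 40320
C(14, 8) = 3003


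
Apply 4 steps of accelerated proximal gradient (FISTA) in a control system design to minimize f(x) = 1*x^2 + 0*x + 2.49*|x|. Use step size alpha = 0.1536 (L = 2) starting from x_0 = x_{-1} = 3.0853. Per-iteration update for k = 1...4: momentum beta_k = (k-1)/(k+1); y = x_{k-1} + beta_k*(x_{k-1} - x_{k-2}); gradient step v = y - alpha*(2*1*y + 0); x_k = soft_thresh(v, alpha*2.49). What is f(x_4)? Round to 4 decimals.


FISTA on f(x) = 1*x^2 + 0*x + 2.49*|x|
L = 2, alpha = 0.1536
Iteration 1: beta = 0.0, y = 3.0853 + 0.0*(3.0853 - 3.0853) = 3.0853
  grad(y) = 6.1706, v = y - alpha*grad = 2.1375
  prox(v) = soft_thresh(2.1375, 0.3825) = 1.755
Iteration 2: beta = 0.3333, y = 1.755 + 0.3333*(1.755 - 3.0853) = 1.3116
  grad(y) = 2.6232, v = y - alpha*grad = 0.9087
  prox(v) = soft_thresh(0.9087, 0.3825) = 0.5262
Iteration 3: beta = 0.5, y = 0.5262 + 0.5*(0.5262 - 1.755) = -0.0882
  grad(y) = -0.1764, v = y - alpha*grad = -0.0611
  prox(v) = soft_thresh(-0.0611, 0.3825) = 0.0
Iteration 4: beta = 0.6, y = 0.0 + 0.6*(0.0 - 0.5262) = -0.3157
  grad(y) = -0.6315, v = y - alpha*grad = -0.2187
  prox(v) = soft_thresh(-0.2187, 0.3825) = 0.0
f(x_4) = 1*0.0^2 + 0*0.0 + 2.49*|0.0| = 0.0


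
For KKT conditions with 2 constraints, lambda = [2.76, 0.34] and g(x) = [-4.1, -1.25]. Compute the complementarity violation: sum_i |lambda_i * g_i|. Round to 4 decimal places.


KKT complementary slackness check:
lambda_1 * g_1 = 2.76 * -4.1 = -11.316
lambda_2 * g_2 = 0.34 * -1.25 = -0.425
Total violation = 11.316 + 0.425 = 11.741


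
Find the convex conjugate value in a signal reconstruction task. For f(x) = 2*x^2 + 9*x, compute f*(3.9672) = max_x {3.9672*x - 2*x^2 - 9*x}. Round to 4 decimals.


f*(y) = sup_x {y*x - a*x^2 - b*x} = sup_x {(y-b)*x - a*x^2}
FOC: (y - b) - 2a*x = 0 => x* = (y - b)/(2a)
x* = (3.9672 - 9)/(2*2) = -1.2582
f*(3.9672) = (y-b)^2/(4a) = (3.9672 - 9)^2/(4*2)
= 25.3291/8 = 3.1661


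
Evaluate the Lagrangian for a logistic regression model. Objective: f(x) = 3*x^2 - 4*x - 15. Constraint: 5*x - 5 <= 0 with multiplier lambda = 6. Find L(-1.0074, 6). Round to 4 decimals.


Step 1: Evaluate f(x).
f(-1.0074) = 3*(-1.0074)^2 - 4*(-1.0074) - 15 = -7.9258
Step 2: Evaluate g(x).
g(-1.0074) = 5*-1.0074 - 5 = -10.037
Step 3: Compute Lagrangian.
L = -7.9258 + 6*-10.037 = -68.1478


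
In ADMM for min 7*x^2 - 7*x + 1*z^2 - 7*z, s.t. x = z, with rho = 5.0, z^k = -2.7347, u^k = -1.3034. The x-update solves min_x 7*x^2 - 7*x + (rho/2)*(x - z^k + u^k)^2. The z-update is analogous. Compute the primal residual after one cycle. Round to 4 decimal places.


ADMM iteration with rho = 5.0, z^k = -2.7347, u^k = -1.3034
Step 1: x-update.
Minimize 7*x^2 - 7*x + (5.0/2)*(x + 2.7347 - 1.3034)^2
FOC: (2*7 + 5.0)*x = 7 + 5.0*(-2.7347 + 1.3034)
x^{k+1} = -0.0082
Step 2: z-update.
Minimize 1*z^2 - 7*z + (5.0/2)*(-0.0082 - z - 1.3034)^2
FOC: (2*1 + 5.0)*z = 7 + 5.0*(-0.0082 - 1.3034)
z^{k+1} = 0.0631
Step 3: u-update.
u^{k+1} = -1.3034 - 0.0082 - 0.0631 = -1.3748
Step 4: Primal residual = |-0.0082 - 0.0631| = 0.0714


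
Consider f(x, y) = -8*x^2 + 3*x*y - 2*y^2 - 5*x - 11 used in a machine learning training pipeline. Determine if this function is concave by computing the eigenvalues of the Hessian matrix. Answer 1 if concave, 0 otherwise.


The Hessian of f(x,y) = -8*x^2 + 3*x*y - 2*y^2 - 5*x - 11 is:
H = [[-16, 3], [3, -4]]
Trace = -16 - 4 = -20
Determinant = -16*-4 - (3)^2 = 55
Discriminant = (-20)^2 - 4*55 = 180.0
Eigenvalues: lambda_1 = -16.7082, lambda_2 = -3.2918
The function is concave.

1


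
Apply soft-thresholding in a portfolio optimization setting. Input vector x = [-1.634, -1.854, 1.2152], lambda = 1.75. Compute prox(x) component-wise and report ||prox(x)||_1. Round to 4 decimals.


Soft-thresholding with lambda = 1.75:
prox(-1.634) = sign(-1.634)*max(|-1.634| - 1.75, 0) = 0.0
prox(-1.854) = sign(-1.854)*max(|-1.854| - 1.75, 0) = -0.104
prox(1.2152) = sign(1.2152)*max(|1.2152| - 1.75, 0) = 0.0
prox(x) = [0.0, -0.104, 0.0]
||prox(x)||_1 = 0.0 + 0.104 + 0.0 = 0.104


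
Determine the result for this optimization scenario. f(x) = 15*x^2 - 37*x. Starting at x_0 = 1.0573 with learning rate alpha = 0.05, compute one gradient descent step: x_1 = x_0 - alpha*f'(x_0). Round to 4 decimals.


We compute the gradient at x_0 and apply the update.
f'(x) = 30*x - 37
f'(1.0573) = 30*1.0573 - 37 = -5.281
x_1 = 1.0573 - 0.05*-5.281 = 1.3214


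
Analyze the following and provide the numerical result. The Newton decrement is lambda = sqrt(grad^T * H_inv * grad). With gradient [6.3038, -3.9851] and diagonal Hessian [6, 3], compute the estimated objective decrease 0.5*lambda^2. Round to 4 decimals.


Step 1: H is diagonal, so H^(-1) * g = [1.0506, -1.3284].
Step 2: g^T H^(-1) g = sum_i g_i^2 / H_ii
  = (6.3038)^2/6 + (-3.9851)^2/3
  = 6.623 + 5.2937 = 11.9167
Step 3: Objective decrease = 0.5 * g^T H^(-1) g = 5.9583


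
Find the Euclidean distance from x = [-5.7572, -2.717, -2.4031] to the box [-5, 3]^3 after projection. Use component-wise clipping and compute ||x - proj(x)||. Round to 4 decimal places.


Project each component onto [-5, 3].
clip(-5.7572) = -5.0, clip(-2.717) = -2.717, clip(-2.4031) = -2.4031
Projection = [-5.0, -2.717, -2.4031]
Squared diffs: [0.5734, 0.0, 0.0]
Distance = sqrt(0.5734) = 0.7572


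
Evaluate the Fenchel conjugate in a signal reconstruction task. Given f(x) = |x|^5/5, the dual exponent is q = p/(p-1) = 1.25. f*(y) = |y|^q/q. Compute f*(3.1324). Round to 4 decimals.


The conjugate exponent q satisfies 1/p + 1/q = 1.
p = 5, so q = 5/(5 - 1) = 1.25
|y|^q = 3.1324^1.25 = 4.1672
f*(3.1324) = 4.1672 / 1.25 = 3.3338


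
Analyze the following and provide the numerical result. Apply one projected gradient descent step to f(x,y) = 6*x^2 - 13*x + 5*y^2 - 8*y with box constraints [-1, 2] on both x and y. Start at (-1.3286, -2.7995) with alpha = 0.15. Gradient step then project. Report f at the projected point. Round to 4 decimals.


Step 1: Compute gradient at (-1.3286, -2.7995).
grad_x = 2*6*-1.3286 - 13 = -28.9432
grad_y = 2*5*-2.7995 - 8 = -35.995
Step 2: Gradient step.
x_raw = -1.3286 - 0.15*-28.9432 = 3.0129
y_raw = -2.7995 - 0.15*-35.995 = 2.5998
Step 3: Project onto [-1, 2].
x_proj = clip(3.0129) = 2.0
y_proj = clip(2.5998) = 2.0
Step 4: Evaluate f.
f(2.0, 2.0) = 2.0


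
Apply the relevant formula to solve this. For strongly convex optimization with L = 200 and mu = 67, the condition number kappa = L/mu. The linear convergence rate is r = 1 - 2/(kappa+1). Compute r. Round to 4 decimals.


Step 1: Compute the condition number.
kappa = L/mu = 200/67 = 2.9851
Step 2: Compute the convergence rate.
r = 1 - 2/(kappa + 1) = 1 - 2*mu/(L + mu) = (L - mu)/(L + mu) = 133/267 = 0.4981


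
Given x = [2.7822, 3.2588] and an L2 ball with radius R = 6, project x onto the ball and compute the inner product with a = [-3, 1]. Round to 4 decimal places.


Step 1: Compute ||x|| (intermediates to 6 decimals).
||x|| = sqrt(2.7822^2 + 3.2588^2) = 4.284905
Step 2: Project.
Since ||x|| <= R, proj = x (no scaling needed).
proj(x) = [2.7822, 3.2588]
Step 3: Dot product.
a^T * proj(x) = -3*2.7822 + 1*3.2588 = -5.0878


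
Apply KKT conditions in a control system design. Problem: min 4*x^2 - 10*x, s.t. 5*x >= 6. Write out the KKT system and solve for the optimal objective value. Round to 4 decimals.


Step 1: Try lambda = 0 (constraint inactive).
Stationarity: 2*4*x - 10 = 0
x* = 10/(2*4) = 1.25
Check constraint: 5*1.25 = 6.25 >= 6 -- satisfied.
Step 2: Compute optimal value.
f(x*) = 4*1.25^2 - 10*1.25 = -6.25


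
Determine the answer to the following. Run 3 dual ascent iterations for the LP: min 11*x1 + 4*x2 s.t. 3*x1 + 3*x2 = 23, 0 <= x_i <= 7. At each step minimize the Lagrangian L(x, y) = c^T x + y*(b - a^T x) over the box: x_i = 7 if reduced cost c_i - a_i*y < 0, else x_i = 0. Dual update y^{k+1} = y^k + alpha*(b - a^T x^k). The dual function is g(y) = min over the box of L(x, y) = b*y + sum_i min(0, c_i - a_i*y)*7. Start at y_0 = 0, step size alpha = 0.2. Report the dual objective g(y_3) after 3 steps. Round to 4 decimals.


Dual ascent for LP: min 11*x1 + 4*x2, 3*x1 + 3*x2 = 23, 0 <= x_i <= 7
Step 1: y^k = 0.0, reduced costs: (11.0, 4.0)
  x^k = (0.0, 0.0), subgradient = b - a^T x = 23.0
  y^{k+1} = 0.0 + 0.2*23.0 = 4.6
Step 2: y^k = 4.6, reduced costs: (-2.8, -9.8)
  x^k = (7.0, 7.0), subgradient = b - a^T x = -19.0
  y^{k+1} = 4.6 + 0.2*-19.0 = 0.8
Step 3: y^k = 0.8, reduced costs: (8.6, 1.6)
  x^k = (0.0, 0.0), subgradient = b - a^T x = 23.0
  y^{k+1} = 0.8 + 0.2*23.0 = 5.4
Dual objective at y_3 = 5.4: reduced costs (-5.2, -12.2), box minimizer x = (7.0, 7.0)
g(y_3) = b*y + (c1 - a1*y)*x1 + (c2 - a2*y)*x2 = 23*5.4 + (-5.2)*7.0 + (-12.2)*7.0 = 124.2 - 36.4 - 85.4 = 2.4


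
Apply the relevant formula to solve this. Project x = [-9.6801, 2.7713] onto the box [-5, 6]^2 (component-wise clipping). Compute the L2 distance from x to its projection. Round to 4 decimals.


Project each component onto [-5, 6].
clip(-9.6801) = -5.0, clip(2.7713) = 2.7713
Projection = [-5.0, 2.7713]
Squared diffs: [21.9033, 0.0]
Distance = sqrt(21.9033) = 4.6801


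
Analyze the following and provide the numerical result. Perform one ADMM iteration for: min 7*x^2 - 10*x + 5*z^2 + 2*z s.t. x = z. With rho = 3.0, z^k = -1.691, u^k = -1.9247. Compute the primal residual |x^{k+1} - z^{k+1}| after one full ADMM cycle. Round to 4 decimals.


ADMM iteration with rho = 3.0, z^k = -1.691, u^k = -1.9247
Step 1: x-update.
Minimize 7*x^2 - 10*x + (3.0/2)*(x + 1.691 - 1.9247)^2
FOC: (2*7 + 3.0)*x = 10 + 3.0*(-1.691 + 1.9247)
x^{k+1} = 0.6295
Step 2: z-update.
Minimize 5*z^2 + 2*z + (3.0/2)*(0.6295 - z - 1.9247)^2
FOC: (2*5 + 3.0)*z = -2 + 3.0*(0.6295 - 1.9247)
z^{k+1} = -0.4527
Step 3: u-update.
u^{k+1} = -1.9247 + 0.6295 + 0.4527 = -0.8425
Step 4: Primal residual = |0.6295 + 0.4527| = 1.0822


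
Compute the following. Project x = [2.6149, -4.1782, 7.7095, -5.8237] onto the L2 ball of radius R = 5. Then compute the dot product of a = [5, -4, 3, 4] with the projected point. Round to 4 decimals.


Step 1: Compute ||x|| (intermediates to 6 decimals).
||x|| = sqrt(2.6149^2 + (-4.1782)^2 + 7.7095^2 + (-5.8237)^2) = 10.846517
Step 2: Project.
Since ||x|| > R, scale = R/||x|| = 5/10.846517 = 0.460977, proj(x) = scale * x
proj(x) = [1.205409, -1.926054, 3.553902, -2.684592]
Step 3: Dot product.
a^T * proj(x) = 5*1.205409 - 4*(-1.926054) + 3*3.553902 + 4*(-2.684592) = 13.6546


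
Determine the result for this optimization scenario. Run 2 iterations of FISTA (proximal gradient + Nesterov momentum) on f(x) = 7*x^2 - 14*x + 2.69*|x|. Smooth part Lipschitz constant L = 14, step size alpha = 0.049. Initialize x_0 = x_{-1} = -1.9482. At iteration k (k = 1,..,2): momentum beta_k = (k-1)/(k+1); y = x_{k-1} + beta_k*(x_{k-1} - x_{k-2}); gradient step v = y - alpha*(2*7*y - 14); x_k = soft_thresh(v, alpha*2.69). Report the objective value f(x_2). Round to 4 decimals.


FISTA on f(x) = 7*x^2 - 14*x + 2.69*|x|
L = 14, alpha = 0.049
Iteration 1: beta = 0.0, y = -1.9482 + 0.0*(-1.9482 + 1.9482) = -1.9482
  grad(y) = -41.2748, v = y - alpha*grad = 0.0743
  prox(v) = soft_thresh(0.0743, 0.1318) = 0.0
Iteration 2: beta = 0.3333, y = 0.0 + 0.3333*(0.0 + 1.9482) = 0.6494
  grad(y) = -4.9084, v = y - alpha*grad = 0.8899
  prox(v) = soft_thresh(0.8899, 0.1318) = 0.7581
f(x_2) = 7*0.7581^2 - 14*0.7581 + 2.69*|0.7581| = -4.5511


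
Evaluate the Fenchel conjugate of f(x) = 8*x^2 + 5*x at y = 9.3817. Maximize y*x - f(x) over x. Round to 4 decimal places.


f*(y) = sup_x {y*x - a*x^2 - b*x} = sup_x {(y-b)*x - a*x^2}
FOC: (y - b) - 2a*x = 0 => x* = (y - b)/(2a)
x* = (9.3817 - 5)/(2*8) = 0.2739
f*(9.3817) = (y-b)^2/(4a) = (9.3817 - 5)^2/(4*8)
= 19.1993/32 = 0.6


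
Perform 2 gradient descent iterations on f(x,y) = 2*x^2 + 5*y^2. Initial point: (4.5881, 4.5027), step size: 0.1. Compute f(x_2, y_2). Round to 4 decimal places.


Gradient descent on f(x,y) = 2*x^2 + 5*y^2.
Starting point: (4.5881, 4.5027), alpha = 0.1
Step 1: grad_x = 2*2*4.5881 = 18.3524, grad_y = 2*5*4.5027 = 45.027
  x_1 = 4.5881 - 0.1*18.3524 = 2.7529
  y_1 = 4.5027 - 0.1*45.027 = 0.0
Step 2: grad_x = 2*2*2.7529 = 11.0114, grad_y = 2*5*0.0 = 0.0
  x_2 = 2.7529 - 0.1*11.0114 = 1.6517
  y_2 = 0.0 - 0.1*0.0 = 0.0
f(1.6517, 0.0) = 2*1.6517^2 + 5*0.0^2 = 5.4563


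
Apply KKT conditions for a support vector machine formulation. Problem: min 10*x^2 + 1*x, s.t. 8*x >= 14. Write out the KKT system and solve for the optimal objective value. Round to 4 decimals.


Step 1: Try lambda = 0 (constraint inactive).
x_unc = -1/(2*10) = -0.05
Check: 8*-0.05 = -0.4 < 14 -- violated!
Step 2: Constraint must be active: 8*x = 14
x* = 14/8 = 1.75
lambda = (2*10*1.75 + 1)/8 = 4.5
Step 3: Compute optimal value.
f(x*) = 10*1.75^2 + 1*1.75 = 32.375


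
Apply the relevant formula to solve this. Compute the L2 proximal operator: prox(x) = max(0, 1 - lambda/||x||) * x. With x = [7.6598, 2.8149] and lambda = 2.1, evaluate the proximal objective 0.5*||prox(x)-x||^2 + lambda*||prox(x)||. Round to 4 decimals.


Step 1: Compute ||x||.
||x|| = 8.1606
Step 2: Compute scaling factor.
scale = max(0, 1 - 2.1/8.1606) = 0.7427
Step 3: prox(x) = [5.6887, 2.0905]
||prox(x)|| = 6.0606
Step 4: Proximal objective.
0.5*||prox-x||^2 = 2.205
lambda*||prox|| = 12.7273
Total = 14.9324


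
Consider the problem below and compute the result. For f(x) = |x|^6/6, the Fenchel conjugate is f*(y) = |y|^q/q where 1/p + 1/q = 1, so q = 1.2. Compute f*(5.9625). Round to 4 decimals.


The conjugate exponent q satisfies 1/p + 1/q = 1.
p = 6, so q = 6/(6 - 1) = 1.2
|y|^q = 5.9625^1.2 = 8.5215
f*(5.9625) = 8.5215 / 1.2 = 7.1012


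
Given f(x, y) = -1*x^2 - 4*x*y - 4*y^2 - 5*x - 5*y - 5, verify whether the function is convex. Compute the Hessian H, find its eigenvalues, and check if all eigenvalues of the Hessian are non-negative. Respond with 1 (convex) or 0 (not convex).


The Hessian of f(x,y) = -1*x^2 - 4*x*y - 4*y^2 - 5*x - 5*y - 5 is:
H = [[-2, -4], [-4, -8]]
Trace = -2 - 8 = -10
Determinant = -2*-8 - (-4)^2 = 0
Discriminant = (-10)^2 - 4*0 = 100.0
Eigenvalues: lambda_1 = -10.0, lambda_2 = 0.0
The function is not convex.

0


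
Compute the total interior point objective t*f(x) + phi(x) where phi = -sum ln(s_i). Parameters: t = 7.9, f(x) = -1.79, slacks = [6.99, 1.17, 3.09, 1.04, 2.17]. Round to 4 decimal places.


Step 1: Compute log-barrier.
ln values: [1.9445, 0.157, 1.1282, 0.0392, 0.7747]
phi = -(1.9445 + 0.157 + 1.1282 + 0.0392 + 0.7747) = -4.0436
Step 2: Compute augmented objective.
t*f(x) = 7.9*-1.79 = -14.141
Total = -14.141 - 4.0436 = -18.1846


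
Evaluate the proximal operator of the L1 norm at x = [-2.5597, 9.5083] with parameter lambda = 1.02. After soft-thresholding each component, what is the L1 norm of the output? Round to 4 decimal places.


Soft-thresholding with lambda = 1.02:
prox(-2.5597) = sign(-2.5597)*max(|-2.5597| - 1.02, 0) = -1.5397
prox(9.5083) = sign(9.5083)*max(|9.5083| - 1.02, 0) = 8.4883
prox(x) = [-1.5397, 8.4883]
||prox(x)||_1 = 1.5397 + 8.4883 = 10.028


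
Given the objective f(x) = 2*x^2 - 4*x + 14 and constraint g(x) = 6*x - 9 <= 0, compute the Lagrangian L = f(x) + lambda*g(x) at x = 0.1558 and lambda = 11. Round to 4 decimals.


Step 1: Evaluate f(x).
f(0.1558) = 2*0.1558^2 - 4*0.1558 + 14 = 13.4253
Step 2: Evaluate g(x).
g(0.1558) = 6*0.1558 - 9 = -8.0652
Step 3: Compute Lagrangian.
L = 13.4253 + 11*-8.0652 = -75.2919


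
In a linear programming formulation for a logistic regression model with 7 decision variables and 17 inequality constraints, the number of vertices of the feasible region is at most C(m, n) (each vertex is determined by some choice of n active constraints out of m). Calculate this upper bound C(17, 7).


Each vertex corresponds to some choice of n active constraints out of m, so the number of vertices is at most C(m, n) = m! / (n!(m-n)!).
m = 17, n = 7
Numerator: 17 * 16 * 15 * 14 * 13 * 12 * 11
Denominator: 7! = 5040
C(17, 7) = 19448


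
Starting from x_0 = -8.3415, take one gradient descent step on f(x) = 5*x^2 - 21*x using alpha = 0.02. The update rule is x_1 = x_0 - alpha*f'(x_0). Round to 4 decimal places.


We compute the gradient at x_0 and apply the update.
f'(x) = 10*x - 21
f'(-8.3415) = 10*-8.3415 - 21 = -104.415
x_1 = -8.3415 - 0.02*-104.415 = -6.2532


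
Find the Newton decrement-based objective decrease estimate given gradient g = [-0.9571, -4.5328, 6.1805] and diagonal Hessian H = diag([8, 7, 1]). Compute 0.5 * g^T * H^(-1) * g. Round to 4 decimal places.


Step 1: H is diagonal, so H^(-1) * g = [-0.1196, -0.6475, 6.1805].
Step 2: g^T H^(-1) g = sum_i g_i^2 / H_ii
  = (-0.9571)^2/8 + (-4.5328)^2/7 + (6.1805)^2/1
  = 0.1145 + 2.9352 + 38.1986 = 41.2483
Step 3: Objective decrease = 0.5 * g^T H^(-1) g = 20.6241


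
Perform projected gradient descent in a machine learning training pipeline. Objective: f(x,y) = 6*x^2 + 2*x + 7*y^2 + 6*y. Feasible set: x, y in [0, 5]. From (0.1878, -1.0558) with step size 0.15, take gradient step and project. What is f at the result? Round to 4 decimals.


Step 1: Compute gradient at (0.1878, -1.0558).
grad_x = 2*6*0.1878 + 2 = 4.2536
grad_y = 2*7*-1.0558 + 6 = -8.7812
Step 2: Gradient step.
x_raw = 0.1878 - 0.15*4.2536 = -0.4502
y_raw = -1.0558 - 0.15*-8.7812 = 0.2614
Step 3: Project onto [0, 5].
x_proj = clip(-0.4502) = 0.0
y_proj = clip(0.2614) = 0.2614
Step 4: Evaluate f.
f(0.0, 0.2614) = 2.0465


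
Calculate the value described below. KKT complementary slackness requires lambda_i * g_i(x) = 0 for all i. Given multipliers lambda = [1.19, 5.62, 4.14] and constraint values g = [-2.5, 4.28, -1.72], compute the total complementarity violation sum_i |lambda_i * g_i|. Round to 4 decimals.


KKT complementary slackness check:
lambda_1 * g_1 = 1.19 * -2.5 = -2.975
lambda_2 * g_2 = 5.62 * 4.28 = 24.0536
lambda_3 * g_3 = 4.14 * -1.72 = -7.1208
Total violation = 2.975 + 24.0536 + 7.1208 = 34.1494


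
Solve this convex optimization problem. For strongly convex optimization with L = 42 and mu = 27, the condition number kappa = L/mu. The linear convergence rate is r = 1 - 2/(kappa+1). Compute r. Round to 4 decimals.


Step 1: Compute the condition number.
kappa = L/mu = 42/27 = 1.5556
Step 2: Compute the convergence rate.
r = 1 - 2/(kappa + 1) = 1 - 2*mu/(L + mu) = (L - mu)/(L + mu) = 15/69 = 0.2174


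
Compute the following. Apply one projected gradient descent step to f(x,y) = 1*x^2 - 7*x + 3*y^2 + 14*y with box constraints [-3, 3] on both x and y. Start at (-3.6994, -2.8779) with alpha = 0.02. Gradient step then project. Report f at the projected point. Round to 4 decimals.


Step 1: Compute gradient at (-3.6994, -2.8779).
grad_x = 2*1*-3.6994 - 7 = -14.3988
grad_y = 2*3*-2.8779 + 14 = -3.2674
Step 2: Gradient step.
x_raw = -3.6994 - 0.02*-14.3988 = -3.4114
y_raw = -2.8779 - 0.02*-3.2674 = -2.8126
Step 3: Project onto [-3, 3].
x_proj = clip(-3.4114) = -3.0
y_proj = clip(-2.8126) = -2.8126
Step 4: Evaluate f.
f(-3.0, -2.8126) = 14.3556


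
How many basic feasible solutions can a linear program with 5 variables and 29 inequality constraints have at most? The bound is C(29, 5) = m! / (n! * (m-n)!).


Each vertex corresponds to some choice of n active constraints out of m, so the number of vertices is at most C(m, n) = m! / (n!(m-n)!).
m = 29, n = 5
Numerator: 29 * 28 * 27 * 26 * 25
Denominator: 5! = 120
C(29, 5) = 118755


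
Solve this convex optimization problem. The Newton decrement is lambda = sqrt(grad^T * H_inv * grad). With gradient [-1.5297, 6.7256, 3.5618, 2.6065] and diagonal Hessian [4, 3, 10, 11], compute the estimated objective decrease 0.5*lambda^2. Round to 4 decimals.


Step 1: H is diagonal, so H^(-1) * g = [-0.3824, 2.2419, 0.3562, 0.237].
Step 2: g^T H^(-1) g = sum_i g_i^2 / H_ii
  = (-1.5297)^2/4 + (6.7256)^2/3 + (3.5618)^2/10 + (2.6065)^2/11
  = 0.585 + 15.0779 + 1.2686 + 0.6176 = 17.5492
Step 3: Objective decrease = 0.5 * g^T H^(-1) g = 8.7746


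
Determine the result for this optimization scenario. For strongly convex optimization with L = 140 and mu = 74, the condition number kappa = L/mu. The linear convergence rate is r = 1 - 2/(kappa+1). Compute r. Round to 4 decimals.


Step 1: Compute the condition number.
kappa = L/mu = 140/74 = 1.8919
Step 2: Compute the convergence rate.
r = 1 - 2/(kappa + 1) = 1 - 2*mu/(L + mu) = (L - mu)/(L + mu) = 66/214 = 0.3084


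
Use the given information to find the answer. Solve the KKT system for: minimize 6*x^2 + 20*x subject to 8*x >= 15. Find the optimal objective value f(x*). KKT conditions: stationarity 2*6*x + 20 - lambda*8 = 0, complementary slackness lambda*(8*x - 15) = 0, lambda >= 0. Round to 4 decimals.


Step 1: Try lambda = 0 (constraint inactive).
x_unc = -20/(2*6) = -1.6667
Check: 8*-1.6667 = -13.3336 < 15 -- violated!
Step 2: Constraint must be active: 8*x = 15
x* = 15/8 = 1.875
lambda = (2*6*1.875 + 20)/8 = 5.3125
Step 3: Compute optimal value.
f(x*) = 6*1.875^2 + 20*1.875 = 58.5938


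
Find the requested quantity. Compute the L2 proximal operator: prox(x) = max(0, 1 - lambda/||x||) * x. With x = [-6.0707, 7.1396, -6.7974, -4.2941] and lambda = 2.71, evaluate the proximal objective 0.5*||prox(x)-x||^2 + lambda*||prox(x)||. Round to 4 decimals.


Step 1: Compute ||x||.
||x|| = 12.3479
Step 2: Compute scaling factor.
scale = max(0, 1 - 2.71/12.3479) = 0.7805
Step 3: prox(x) = [-4.7384, 5.5727, -5.3056, -3.3517]
||prox(x)|| = 9.6379
Step 4: Proximal objective.
0.5*||prox-x||^2 = 3.6721
lambda*||prox|| = 26.1187
Total = 29.7908


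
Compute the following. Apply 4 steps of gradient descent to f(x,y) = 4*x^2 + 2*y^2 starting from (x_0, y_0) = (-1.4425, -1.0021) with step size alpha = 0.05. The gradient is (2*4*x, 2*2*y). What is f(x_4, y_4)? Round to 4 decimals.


Gradient descent on f(x,y) = 4*x^2 + 2*y^2.
Starting point: (-1.4425, -1.0021), alpha = 0.05
Step 1: grad_x = 2*4*-1.4425 = -11.54, grad_y = 2*2*-1.0021 = -4.0084
  x_1 = -1.4425 - 0.05*-11.54 = -0.8655
  y_1 = -1.0021 - 0.05*-4.0084 = -0.8017
Step 2: grad_x = 2*4*-0.8655 = -6.924, grad_y = 2*2*-0.8017 = -3.2067
  x_2 = -0.8655 - 0.05*-6.924 = -0.5193
  y_2 = -0.8017 - 0.05*-3.2067 = -0.6413
Step 3: grad_x = 2*4*-0.5193 = -4.1544, grad_y = 2*2*-0.6413 = -2.5654
  x_3 = -0.5193 - 0.05*-4.1544 = -0.3116
  y_3 = -0.6413 - 0.05*-2.5654 = -0.5131
Step 4: grad_x = 2*4*-0.3116 = -2.4926, grad_y = 2*2*-0.5131 = -2.0523
  x_4 = -0.3116 - 0.05*-2.4926 = -0.1869
  y_4 = -0.5131 - 0.05*-2.0523 = -0.4105
f(-0.1869, -0.4105) = 4*(-0.1869)^2 + 2*(-0.4105)^2 = 0.4768


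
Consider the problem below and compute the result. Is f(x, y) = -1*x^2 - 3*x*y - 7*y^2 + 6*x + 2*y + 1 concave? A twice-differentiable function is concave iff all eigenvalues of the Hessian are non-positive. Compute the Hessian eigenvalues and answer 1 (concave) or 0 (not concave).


The Hessian of f(x,y) = -1*x^2 - 3*x*y - 7*y^2 + 6*x + 2*y + 1 is:
H = [[-2, -3], [-3, -14]]
Trace = -2 - 14 = -16
Determinant = -2*-14 - (-3)^2 = 19
Discriminant = (-16)^2 - 4*19 = 180.0
Eigenvalues: lambda_1 = -14.7082, lambda_2 = -1.2918
The function is concave.

1


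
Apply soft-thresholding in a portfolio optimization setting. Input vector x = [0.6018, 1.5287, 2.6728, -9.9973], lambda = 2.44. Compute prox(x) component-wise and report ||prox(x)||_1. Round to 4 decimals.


Soft-thresholding with lambda = 2.44:
prox(0.6018) = sign(0.6018)*max(|0.6018| - 2.44, 0) = 0.0
prox(1.5287) = sign(1.5287)*max(|1.5287| - 2.44, 0) = 0.0
prox(2.6728) = sign(2.6728)*max(|2.6728| - 2.44, 0) = 0.2328
prox(-9.9973) = sign(-9.9973)*max(|-9.9973| - 2.44, 0) = -7.5573
prox(x) = [0.0, 0.0, 0.2328, -7.5573]
||prox(x)||_1 = 0.0 + 0.0 + 0.2328 + 7.5573 = 7.7901


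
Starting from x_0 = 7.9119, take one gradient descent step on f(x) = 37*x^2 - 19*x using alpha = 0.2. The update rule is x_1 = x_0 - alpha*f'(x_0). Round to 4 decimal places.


We compute the gradient at x_0 and apply the update.
f'(x) = 74*x - 19
f'(7.9119) = 74*7.9119 - 19 = 566.4806
x_1 = 7.9119 - 0.2*566.4806 = -105.3842


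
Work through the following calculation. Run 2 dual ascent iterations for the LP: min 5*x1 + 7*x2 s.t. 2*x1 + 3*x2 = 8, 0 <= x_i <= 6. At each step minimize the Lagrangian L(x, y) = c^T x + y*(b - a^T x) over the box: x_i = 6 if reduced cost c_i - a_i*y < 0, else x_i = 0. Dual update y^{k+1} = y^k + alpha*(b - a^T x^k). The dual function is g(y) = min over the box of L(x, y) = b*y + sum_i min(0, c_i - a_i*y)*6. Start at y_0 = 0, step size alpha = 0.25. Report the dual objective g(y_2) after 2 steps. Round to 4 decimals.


Dual ascent for LP: min 5*x1 + 7*x2, 2*x1 + 3*x2 = 8, 0 <= x_i <= 6
Step 1: y^k = 0.0, reduced costs: (5.0, 7.0)
  x^k = (0.0, 0.0), subgradient = b - a^T x = 8.0
  y^{k+1} = 0.0 + 0.25*8.0 = 2.0
Step 2: y^k = 2.0, reduced costs: (1.0, 1.0)
  x^k = (0.0, 0.0), subgradient = b - a^T x = 8.0
  y^{k+1} = 2.0 + 0.25*8.0 = 4.0
Dual objective at y_2 = 4.0: reduced costs (-3.0, -5.0), box minimizer x = (6.0, 6.0)
g(y_2) = b*y + (c1 - a1*y)*x1 + (c2 - a2*y)*x2 = 8*4.0 + (-3.0)*6.0 + (-5.0)*6.0 = 32.0 - 18.0 - 30.0 = -16.0


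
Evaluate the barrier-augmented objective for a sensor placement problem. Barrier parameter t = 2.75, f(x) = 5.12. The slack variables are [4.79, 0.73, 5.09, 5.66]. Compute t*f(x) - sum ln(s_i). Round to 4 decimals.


Step 1: Compute log-barrier.
ln values: [1.5665, -0.3147, 1.6273, 1.7334]
phi = -(1.5665 - 0.3147 + 1.6273 + 1.7334) = -4.6125
Step 2: Compute augmented objective.
t*f(x) = 2.75*5.12 = 14.08
Total = 14.08 - 4.6125 = 9.4675


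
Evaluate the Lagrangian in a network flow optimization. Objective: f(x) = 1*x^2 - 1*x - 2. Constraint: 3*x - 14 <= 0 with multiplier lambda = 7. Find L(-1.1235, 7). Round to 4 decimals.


Step 1: Evaluate f(x).
f(-1.1235) = 1*(-1.1235)^2 - 1*(-1.1235) - 2 = 0.3858
Step 2: Evaluate g(x).
g(-1.1235) = 3*-1.1235 - 14 = -17.3705
Step 3: Compute Lagrangian.
L = 0.3858 + 7*-17.3705 = -121.2077


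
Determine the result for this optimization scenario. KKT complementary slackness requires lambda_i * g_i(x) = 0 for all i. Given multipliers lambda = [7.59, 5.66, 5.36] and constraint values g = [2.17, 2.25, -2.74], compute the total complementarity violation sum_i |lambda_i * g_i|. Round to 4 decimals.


KKT complementary slackness check:
lambda_1 * g_1 = 7.59 * 2.17 = 16.4703
lambda_2 * g_2 = 5.66 * 2.25 = 12.735
lambda_3 * g_3 = 5.36 * -2.74 = -14.6864
Total violation = 16.4703 + 12.735 + 14.6864 = 43.8917


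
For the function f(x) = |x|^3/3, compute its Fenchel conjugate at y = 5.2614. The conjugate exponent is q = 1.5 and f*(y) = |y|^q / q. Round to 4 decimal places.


The conjugate exponent q satisfies 1/p + 1/q = 1.
p = 3, so q = 3/(3 - 1) = 1.5
|y|^q = 5.2614^1.5 = 12.0685
f*(5.2614) = 12.0685 / 1.5 = 8.0456


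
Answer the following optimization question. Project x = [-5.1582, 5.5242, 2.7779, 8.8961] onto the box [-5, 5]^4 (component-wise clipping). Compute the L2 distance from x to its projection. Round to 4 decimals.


Project each component onto [-5, 5].
clip(-5.1582) = -5.0, clip(5.5242) = 5.0, clip(2.7779) = 2.7779, clip(8.8961) = 5.0
Projection = [-5.0, 5.0, 2.7779, 5.0]
Squared diffs: [0.025, 0.2748, 0.0, 15.1796]
Distance = sqrt(15.4794) = 3.9344


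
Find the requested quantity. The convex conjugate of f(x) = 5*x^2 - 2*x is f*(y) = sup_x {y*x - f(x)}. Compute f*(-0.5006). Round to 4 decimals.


f*(y) = sup_x {y*x - a*x^2 - b*x} = sup_x {(y-b)*x - a*x^2}
FOC: (y - b) - 2a*x = 0 => x* = (y - b)/(2a)
x* = (-0.5006 + 2)/(2*5) = 0.1499
f*(-0.5006) = (y-b)^2/(4a) = (-0.5006 + 2)^2/(4*5)
= 2.2482/20 = 0.1124


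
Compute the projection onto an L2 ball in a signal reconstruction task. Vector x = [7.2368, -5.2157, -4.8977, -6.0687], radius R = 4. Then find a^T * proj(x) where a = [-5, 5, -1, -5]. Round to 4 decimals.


Step 1: Compute ||x|| (intermediates to 6 decimals).
||x|| = sqrt(7.2368^2 + (-5.2157)^2 + (-4.8977)^2 + (-6.0687)^2) = 11.848687
Step 2: Project.
Since ||x|| > R, scale = R/||x|| = 4/11.848687 = 0.33759, proj(x) = scale * x
proj(x) = [2.443071, -1.760768, -1.653415, -2.048732]
Step 3: Dot product.
a^T * proj(x) = -5*2.443071 + 5*(-1.760768) - 1*(-1.653415) - 5*(-2.048732) = -9.1221


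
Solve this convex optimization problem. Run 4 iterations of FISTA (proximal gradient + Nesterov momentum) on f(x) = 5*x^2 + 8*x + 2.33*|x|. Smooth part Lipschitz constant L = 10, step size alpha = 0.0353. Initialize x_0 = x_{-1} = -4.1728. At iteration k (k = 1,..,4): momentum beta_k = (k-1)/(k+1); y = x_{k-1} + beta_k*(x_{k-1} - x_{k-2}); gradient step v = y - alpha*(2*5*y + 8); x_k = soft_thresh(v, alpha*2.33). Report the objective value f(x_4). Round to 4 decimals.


FISTA on f(x) = 5*x^2 + 8*x + 2.33*|x|
L = 10, alpha = 0.0353
Iteration 1: beta = 0.0, y = -4.1728 + 0.0*(-4.1728 + 4.1728) = -4.1728
  grad(y) = -33.728, v = y - alpha*grad = -2.9822
  prox(v) = soft_thresh(-2.9822, 0.0822) = -2.9
Iteration 2: beta = 0.3333, y = -2.9 + 0.3333*(-2.9 + 4.1728) = -2.4757
  grad(y) = -16.7567, v = y - alpha*grad = -1.8842
  prox(v) = soft_thresh(-1.8842, 0.0822) = -1.8019
Iteration 3: beta = 0.5, y = -1.8019 + 0.5*(-1.8019 + 2.9) = -1.2529
  grad(y) = -4.5289, v = y - alpha*grad = -1.093
  prox(v) = soft_thresh(-1.093, 0.0822) = -1.0108
Iteration 4: beta = 0.6, y = -1.0108 + 0.6*(-1.0108 + 1.8019) = -0.5361
  grad(y) = 2.6391, v = y - alpha*grad = -0.6292
  prox(v) = soft_thresh(-0.6292, 0.0822) = -0.547
f(x_4) = 5*(-0.547)^2 + 8*(-0.547) + 2.33*|-0.547| = -1.6054
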